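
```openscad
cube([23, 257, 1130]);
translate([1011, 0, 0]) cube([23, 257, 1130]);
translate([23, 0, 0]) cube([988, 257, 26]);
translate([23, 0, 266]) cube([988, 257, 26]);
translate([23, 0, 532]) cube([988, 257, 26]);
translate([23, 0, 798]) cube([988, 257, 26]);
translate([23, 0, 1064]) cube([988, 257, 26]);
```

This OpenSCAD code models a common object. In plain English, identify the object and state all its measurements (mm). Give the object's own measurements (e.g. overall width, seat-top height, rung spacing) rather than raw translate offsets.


An open bookshelf. Two side panels, each 23 mm thick, 257 mm deep and 1130 mm tall, stand 1034 mm apart (outside-to-outside). Between them sit 5 shelves, each 26 mm thick and 257 mm deep, spanning the full gap between the sides. The bottom shelf rests on the floor (its underside at z = 0) and the clear gap between one shelf's top and the next shelf's underside is 240 mm.


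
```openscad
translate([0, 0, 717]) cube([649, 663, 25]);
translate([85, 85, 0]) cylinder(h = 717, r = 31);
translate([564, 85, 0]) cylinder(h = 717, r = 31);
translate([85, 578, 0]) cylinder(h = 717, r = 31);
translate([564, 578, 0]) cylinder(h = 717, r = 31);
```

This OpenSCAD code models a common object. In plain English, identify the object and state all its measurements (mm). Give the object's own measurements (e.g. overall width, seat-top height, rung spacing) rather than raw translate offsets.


A rectangular dining table. The top is 649×663×25 mm with its upper surface at z = 742 mm. It stands on four round legs of 62 mm diameter, each leg's bounding box inset 54 mm from the nearest pair of top edges, running from the floor to the underside of the top.


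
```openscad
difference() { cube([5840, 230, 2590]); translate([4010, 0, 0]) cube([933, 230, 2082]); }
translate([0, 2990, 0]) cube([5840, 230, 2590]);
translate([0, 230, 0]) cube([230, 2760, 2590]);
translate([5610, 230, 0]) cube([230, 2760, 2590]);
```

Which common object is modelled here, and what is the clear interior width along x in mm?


A single room. The interior width is 5380 mm.

Four walls enclosing a rectangle with a door in the front wall — a room. Outside width 5840 minus two 230 mm walls gives 5380 mm.


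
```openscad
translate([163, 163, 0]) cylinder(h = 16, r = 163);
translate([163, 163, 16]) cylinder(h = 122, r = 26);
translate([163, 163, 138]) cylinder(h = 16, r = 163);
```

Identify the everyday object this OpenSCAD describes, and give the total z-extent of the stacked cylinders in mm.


A spool. The overall height is 154 mm.

Three coaxial cylinders, large–small–large — a spool. Two 16 mm flanges and a 122 mm core give 16 + 122 + 16 = 154 mm.


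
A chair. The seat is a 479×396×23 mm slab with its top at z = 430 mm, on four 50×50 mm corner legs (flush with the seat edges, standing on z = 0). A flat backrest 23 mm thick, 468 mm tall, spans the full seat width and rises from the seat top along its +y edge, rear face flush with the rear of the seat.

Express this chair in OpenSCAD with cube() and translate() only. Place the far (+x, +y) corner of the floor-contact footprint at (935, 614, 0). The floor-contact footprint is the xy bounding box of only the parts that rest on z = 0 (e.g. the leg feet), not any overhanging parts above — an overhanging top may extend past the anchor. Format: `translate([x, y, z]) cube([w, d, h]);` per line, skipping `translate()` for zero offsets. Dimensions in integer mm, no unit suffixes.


translate([456, 218, 407]) cube([479, 396, 23]);
translate([456, 218, 0]) cube([50, 50, 407]);
translate([885, 218, 0]) cube([50, 50, 407]);
translate([456, 564, 0]) cube([50, 50, 407]);
translate([885, 564, 0]) cube([50, 50, 407]);
translate([456, 591, 430]) cube([479, 23, 468]);


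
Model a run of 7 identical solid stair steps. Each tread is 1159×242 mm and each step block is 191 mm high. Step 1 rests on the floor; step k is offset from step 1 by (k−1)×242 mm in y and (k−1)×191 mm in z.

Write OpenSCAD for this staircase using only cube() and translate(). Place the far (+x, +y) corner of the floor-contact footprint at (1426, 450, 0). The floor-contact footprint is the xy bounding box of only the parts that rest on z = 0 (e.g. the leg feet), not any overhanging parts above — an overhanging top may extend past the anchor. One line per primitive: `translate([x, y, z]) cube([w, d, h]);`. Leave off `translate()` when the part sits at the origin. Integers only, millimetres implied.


translate([267, 208, 0]) cube([1159, 242, 191]);
translate([267, 450, 191]) cube([1159, 242, 191]);
translate([267, 692, 382]) cube([1159, 242, 191]);
translate([267, 934, 573]) cube([1159, 242, 191]);
translate([267, 1176, 764]) cube([1159, 242, 191]);
translate([267, 1418, 955]) cube([1159, 242, 191]);
translate([267, 1660, 1146]) cube([1159, 242, 191]);


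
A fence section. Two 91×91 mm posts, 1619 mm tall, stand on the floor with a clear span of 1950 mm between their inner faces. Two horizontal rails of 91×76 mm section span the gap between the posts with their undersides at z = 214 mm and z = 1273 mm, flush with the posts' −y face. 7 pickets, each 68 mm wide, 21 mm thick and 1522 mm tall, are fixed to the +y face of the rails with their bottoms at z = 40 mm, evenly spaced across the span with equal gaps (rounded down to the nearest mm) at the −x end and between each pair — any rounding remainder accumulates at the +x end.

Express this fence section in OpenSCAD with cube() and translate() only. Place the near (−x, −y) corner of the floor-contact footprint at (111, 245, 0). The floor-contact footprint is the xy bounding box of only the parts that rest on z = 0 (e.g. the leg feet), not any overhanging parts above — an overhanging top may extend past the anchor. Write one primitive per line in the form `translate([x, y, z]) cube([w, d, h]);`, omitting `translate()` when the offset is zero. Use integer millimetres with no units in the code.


translate([111, 245, 0]) cube([91, 91, 1619]);
translate([2152, 245, 0]) cube([91, 91, 1619]);
translate([202, 245, 214]) cube([1950, 91, 76]);
translate([202, 245, 1273]) cube([1950, 91, 76]);
translate([386, 336, 40]) cube([68, 21, 1522]);
translate([638, 336, 40]) cube([68, 21, 1522]);
translate([890, 336, 40]) cube([68, 21, 1522]);
translate([1142, 336, 40]) cube([68, 21, 1522]);
translate([1394, 336, 40]) cube([68, 21, 1522]);
translate([1646, 336, 40]) cube([68, 21, 1522]);
translate([1898, 336, 40]) cube([68, 21, 1522]);


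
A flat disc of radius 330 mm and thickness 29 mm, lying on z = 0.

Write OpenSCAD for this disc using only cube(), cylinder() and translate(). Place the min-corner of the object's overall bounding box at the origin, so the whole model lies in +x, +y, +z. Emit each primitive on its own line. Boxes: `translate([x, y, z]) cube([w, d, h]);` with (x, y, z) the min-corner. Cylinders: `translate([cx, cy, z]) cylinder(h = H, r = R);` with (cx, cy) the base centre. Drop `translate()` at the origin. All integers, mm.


translate([330, 330, 0]) cylinder(h = 29, r = 330);


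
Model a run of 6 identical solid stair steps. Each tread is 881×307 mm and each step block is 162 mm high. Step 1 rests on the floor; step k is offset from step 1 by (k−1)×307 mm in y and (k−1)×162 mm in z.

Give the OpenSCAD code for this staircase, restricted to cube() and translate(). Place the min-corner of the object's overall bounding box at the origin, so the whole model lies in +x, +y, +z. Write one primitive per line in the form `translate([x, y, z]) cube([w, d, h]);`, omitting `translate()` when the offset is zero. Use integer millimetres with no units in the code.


cube([881, 307, 162]);
translate([0, 307, 162]) cube([881, 307, 162]);
translate([0, 614, 324]) cube([881, 307, 162]);
translate([0, 921, 486]) cube([881, 307, 162]);
translate([0, 1228, 648]) cube([881, 307, 162]);
translate([0, 1535, 810]) cube([881, 307, 162]);


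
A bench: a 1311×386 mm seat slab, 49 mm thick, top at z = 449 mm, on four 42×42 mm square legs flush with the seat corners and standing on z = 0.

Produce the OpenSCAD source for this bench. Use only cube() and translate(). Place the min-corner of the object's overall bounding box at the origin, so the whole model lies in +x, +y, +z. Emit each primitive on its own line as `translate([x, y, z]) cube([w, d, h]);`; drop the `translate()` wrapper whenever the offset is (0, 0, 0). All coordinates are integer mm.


translate([0, 0, 400]) cube([1311, 386, 49]);
cube([42, 42, 400]);
translate([0, 344, 0]) cube([42, 42, 400]);
translate([1269, 0, 0]) cube([42, 42, 400]);
translate([1269, 344, 0]) cube([42, 42, 400]);


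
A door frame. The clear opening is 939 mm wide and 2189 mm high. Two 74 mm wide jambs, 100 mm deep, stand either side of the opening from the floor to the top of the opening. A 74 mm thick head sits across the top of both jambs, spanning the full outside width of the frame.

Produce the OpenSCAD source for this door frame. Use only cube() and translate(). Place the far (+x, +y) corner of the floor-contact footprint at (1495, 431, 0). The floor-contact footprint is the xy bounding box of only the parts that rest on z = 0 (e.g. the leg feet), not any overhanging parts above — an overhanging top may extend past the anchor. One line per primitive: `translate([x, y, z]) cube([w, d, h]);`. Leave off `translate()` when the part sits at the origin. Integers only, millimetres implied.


translate([408, 331, 0]) cube([74, 100, 2189]);
translate([1421, 331, 0]) cube([74, 100, 2189]);
translate([408, 331, 2189]) cube([1087, 100, 74]);


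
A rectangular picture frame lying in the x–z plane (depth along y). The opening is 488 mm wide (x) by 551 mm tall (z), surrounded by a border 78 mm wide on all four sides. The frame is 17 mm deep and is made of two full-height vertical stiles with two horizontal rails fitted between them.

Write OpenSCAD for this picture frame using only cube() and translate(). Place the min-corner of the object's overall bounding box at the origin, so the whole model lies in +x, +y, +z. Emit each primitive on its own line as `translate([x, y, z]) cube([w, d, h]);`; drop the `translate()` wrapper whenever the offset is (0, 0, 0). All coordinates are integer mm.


cube([78, 17, 707]);
translate([566, 0, 0]) cube([78, 17, 707]);
translate([78, 0, 0]) cube([488, 17, 78]);
translate([78, 0, 629]) cube([488, 17, 78]);


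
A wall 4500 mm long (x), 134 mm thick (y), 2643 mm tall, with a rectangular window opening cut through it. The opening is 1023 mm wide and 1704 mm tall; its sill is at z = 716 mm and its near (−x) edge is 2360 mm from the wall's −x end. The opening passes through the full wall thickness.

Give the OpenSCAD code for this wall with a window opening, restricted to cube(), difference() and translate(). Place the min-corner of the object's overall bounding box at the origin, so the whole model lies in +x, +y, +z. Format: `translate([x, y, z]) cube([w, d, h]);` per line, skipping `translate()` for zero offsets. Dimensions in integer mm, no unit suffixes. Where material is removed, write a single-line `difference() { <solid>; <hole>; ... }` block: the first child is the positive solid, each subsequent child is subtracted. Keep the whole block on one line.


difference() { cube([4500, 134, 2643]); translate([2360, 0, 716]) cube([1023, 134, 1704]); }


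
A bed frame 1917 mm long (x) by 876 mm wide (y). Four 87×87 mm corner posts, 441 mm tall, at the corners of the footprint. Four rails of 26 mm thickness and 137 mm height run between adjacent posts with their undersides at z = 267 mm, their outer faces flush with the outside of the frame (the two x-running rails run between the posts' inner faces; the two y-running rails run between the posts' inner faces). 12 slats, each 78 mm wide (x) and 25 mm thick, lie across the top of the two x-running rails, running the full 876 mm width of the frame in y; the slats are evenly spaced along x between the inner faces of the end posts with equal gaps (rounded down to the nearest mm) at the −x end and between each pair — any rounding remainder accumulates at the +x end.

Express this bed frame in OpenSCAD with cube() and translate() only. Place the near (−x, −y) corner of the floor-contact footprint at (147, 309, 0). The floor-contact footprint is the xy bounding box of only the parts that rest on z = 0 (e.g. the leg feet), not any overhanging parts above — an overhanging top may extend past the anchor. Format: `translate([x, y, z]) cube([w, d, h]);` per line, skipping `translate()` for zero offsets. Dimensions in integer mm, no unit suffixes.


translate([147, 309, 0]) cube([87, 87, 441]);
translate([147, 1098, 0]) cube([87, 87, 441]);
translate([1977, 309, 0]) cube([87, 87, 441]);
translate([1977, 1098, 0]) cube([87, 87, 441]);
translate([234, 309, 267]) cube([1743, 26, 137]);
translate([234, 1159, 267]) cube([1743, 26, 137]);
translate([147, 396, 267]) cube([26, 702, 137]);
translate([2038, 396, 267]) cube([26, 702, 137]);
translate([296, 309, 404]) cube([78, 876, 25]);
translate([436, 309, 404]) cube([78, 876, 25]);
translate([576, 309, 404]) cube([78, 876, 25]);
translate([716, 309, 404]) cube([78, 876, 25]);
translate([856, 309, 404]) cube([78, 876, 25]);
translate([996, 309, 404]) cube([78, 876, 25]);
translate([1136, 309, 404]) cube([78, 876, 25]);
translate([1276, 309, 404]) cube([78, 876, 25]);
translate([1416, 309, 404]) cube([78, 876, 25]);
translate([1556, 309, 404]) cube([78, 876, 25]);
translate([1696, 309, 404]) cube([78, 876, 25]);
translate([1836, 309, 404]) cube([78, 876, 25]);


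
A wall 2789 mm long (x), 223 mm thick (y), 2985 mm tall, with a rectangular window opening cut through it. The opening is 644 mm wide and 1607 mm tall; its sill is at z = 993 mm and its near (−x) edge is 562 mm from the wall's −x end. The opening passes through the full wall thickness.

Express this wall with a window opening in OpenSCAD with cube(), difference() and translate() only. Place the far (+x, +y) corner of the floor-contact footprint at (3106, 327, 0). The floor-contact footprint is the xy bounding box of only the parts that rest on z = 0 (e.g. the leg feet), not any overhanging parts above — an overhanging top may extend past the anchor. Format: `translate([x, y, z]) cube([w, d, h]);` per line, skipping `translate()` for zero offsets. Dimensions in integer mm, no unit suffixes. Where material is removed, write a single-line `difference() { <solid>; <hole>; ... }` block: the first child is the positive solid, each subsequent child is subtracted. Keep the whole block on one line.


difference() { translate([317, 104, 0]) cube([2789, 223, 2985]); translate([879, 104, 993]) cube([644, 223, 1607]); }


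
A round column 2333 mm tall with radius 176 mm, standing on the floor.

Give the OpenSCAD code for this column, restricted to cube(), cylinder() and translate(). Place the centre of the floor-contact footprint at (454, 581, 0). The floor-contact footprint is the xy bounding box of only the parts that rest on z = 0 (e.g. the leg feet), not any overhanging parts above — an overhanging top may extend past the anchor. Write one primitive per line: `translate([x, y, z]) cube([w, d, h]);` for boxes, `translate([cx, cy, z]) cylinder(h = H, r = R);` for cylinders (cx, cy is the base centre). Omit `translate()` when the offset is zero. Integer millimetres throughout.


translate([454, 581, 0]) cylinder(h = 2333, r = 176);


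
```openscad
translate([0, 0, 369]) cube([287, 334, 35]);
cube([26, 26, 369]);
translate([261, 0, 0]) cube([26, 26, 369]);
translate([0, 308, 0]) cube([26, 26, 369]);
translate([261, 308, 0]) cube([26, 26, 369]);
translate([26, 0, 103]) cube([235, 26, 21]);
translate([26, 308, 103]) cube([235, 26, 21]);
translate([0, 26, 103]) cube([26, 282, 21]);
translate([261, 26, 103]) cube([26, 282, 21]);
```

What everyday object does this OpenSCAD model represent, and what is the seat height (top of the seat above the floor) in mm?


A stool. The seat height is 404 mm.

A 287×334×35 slab at z = 369 on four corner posts — a stool. The seat top is 369 + 35 = 404 mm.


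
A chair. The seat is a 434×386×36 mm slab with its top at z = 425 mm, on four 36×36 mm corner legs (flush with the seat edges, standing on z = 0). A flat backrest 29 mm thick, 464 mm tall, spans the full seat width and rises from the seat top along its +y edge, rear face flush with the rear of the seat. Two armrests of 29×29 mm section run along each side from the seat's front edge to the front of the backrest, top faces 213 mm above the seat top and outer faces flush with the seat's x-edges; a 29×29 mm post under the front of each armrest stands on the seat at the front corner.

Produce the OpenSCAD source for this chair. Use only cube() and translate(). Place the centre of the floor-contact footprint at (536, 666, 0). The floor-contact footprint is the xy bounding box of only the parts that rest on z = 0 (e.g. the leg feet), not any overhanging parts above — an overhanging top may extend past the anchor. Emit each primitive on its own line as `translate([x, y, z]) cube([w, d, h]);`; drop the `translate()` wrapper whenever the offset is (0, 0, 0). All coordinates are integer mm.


translate([319, 473, 389]) cube([434, 386, 36]);
translate([319, 473, 0]) cube([36, 36, 389]);
translate([717, 473, 0]) cube([36, 36, 389]);
translate([319, 823, 0]) cube([36, 36, 389]);
translate([717, 823, 0]) cube([36, 36, 389]);
translate([319, 830, 425]) cube([434, 29, 464]);
translate([319, 473, 609]) cube([29, 357, 29]);
translate([724, 473, 609]) cube([29, 357, 29]);
translate([319, 473, 425]) cube([29, 29, 184]);
translate([724, 473, 425]) cube([29, 29, 184]);


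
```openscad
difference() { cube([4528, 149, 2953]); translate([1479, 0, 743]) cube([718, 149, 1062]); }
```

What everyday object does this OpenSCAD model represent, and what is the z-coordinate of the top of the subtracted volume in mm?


A wall with a window opening. The window head height is 1805 mm.

A wall with a rectangular opening subtracted — a window. Sill at z = 743, opening 1062 mm tall, so the head is at 743 + 1062 = 1805 mm.


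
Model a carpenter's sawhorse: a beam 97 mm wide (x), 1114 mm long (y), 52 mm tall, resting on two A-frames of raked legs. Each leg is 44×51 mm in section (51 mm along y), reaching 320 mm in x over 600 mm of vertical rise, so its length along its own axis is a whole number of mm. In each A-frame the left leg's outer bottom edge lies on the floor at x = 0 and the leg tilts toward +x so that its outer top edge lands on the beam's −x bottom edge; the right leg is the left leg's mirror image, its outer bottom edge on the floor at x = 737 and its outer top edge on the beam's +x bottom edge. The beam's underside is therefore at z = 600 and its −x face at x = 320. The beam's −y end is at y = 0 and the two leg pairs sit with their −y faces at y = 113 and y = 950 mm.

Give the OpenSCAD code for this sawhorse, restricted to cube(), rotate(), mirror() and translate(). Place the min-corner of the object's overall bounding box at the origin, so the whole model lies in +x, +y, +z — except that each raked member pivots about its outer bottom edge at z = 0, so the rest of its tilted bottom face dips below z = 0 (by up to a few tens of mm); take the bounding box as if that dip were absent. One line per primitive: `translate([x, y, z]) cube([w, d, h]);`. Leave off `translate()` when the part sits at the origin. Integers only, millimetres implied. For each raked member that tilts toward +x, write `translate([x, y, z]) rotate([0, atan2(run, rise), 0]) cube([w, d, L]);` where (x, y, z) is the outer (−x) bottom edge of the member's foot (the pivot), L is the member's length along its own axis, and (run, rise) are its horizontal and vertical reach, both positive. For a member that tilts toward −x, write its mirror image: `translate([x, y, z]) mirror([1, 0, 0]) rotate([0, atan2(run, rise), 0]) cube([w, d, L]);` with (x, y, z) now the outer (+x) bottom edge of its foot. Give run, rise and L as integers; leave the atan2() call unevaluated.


translate([320, 0, 600]) cube([97, 1114, 52]);
translate([0, 113, 0]) rotate([0, atan2(320, 600), 0]) cube([44, 51, 680]);
translate([737, 113, 0]) mirror([1, 0, 0]) rotate([0, atan2(320, 600), 0]) cube([44, 51, 680]);
translate([0, 950, 0]) rotate([0, atan2(320, 600), 0]) cube([44, 51, 680]);
translate([737, 950, 0]) mirror([1, 0, 0]) rotate([0, atan2(320, 600), 0]) cube([44, 51, 680]);


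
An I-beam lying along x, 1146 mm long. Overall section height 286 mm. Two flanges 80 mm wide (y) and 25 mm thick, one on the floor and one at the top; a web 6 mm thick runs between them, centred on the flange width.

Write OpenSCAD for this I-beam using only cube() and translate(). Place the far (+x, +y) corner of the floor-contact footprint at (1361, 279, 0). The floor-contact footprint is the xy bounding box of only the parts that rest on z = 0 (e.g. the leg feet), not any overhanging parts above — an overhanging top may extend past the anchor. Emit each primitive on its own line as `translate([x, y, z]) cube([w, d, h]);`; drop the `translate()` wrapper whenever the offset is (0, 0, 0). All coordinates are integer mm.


translate([215, 199, 0]) cube([1146, 80, 25]);
translate([215, 236, 25]) cube([1146, 6, 236]);
translate([215, 199, 261]) cube([1146, 80, 25]);


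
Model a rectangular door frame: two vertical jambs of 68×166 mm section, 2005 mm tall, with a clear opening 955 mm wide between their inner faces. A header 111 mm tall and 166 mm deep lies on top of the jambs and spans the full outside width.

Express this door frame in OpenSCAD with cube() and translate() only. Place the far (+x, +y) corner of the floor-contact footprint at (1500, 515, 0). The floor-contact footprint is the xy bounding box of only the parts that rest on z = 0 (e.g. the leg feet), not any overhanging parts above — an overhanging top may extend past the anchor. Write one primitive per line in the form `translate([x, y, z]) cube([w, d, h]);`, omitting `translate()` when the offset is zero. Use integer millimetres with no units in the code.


translate([409, 349, 0]) cube([68, 166, 2005]);
translate([1432, 349, 0]) cube([68, 166, 2005]);
translate([409, 349, 2005]) cube([1091, 166, 111]);


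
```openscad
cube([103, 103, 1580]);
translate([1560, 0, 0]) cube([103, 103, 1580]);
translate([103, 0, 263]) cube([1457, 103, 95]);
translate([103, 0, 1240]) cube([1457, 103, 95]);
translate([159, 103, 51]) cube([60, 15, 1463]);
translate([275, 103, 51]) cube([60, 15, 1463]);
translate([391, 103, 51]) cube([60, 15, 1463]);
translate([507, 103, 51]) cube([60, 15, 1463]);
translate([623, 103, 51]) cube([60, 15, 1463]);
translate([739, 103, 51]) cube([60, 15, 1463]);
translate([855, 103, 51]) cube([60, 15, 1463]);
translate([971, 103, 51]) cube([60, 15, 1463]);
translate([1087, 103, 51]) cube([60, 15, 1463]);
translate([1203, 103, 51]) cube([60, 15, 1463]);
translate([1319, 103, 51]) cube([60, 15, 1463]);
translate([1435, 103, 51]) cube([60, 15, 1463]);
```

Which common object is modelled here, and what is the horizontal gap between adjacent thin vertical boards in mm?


A fence section. The picket gap is 56 mm.

Two posts, two rails, 12 pickets — a fence section. Span 1457 mm holds 12 pickets of 60 mm with 13 equal gaps: ⌊(1457 − 12·60) / 13⌋ = 56 mm.


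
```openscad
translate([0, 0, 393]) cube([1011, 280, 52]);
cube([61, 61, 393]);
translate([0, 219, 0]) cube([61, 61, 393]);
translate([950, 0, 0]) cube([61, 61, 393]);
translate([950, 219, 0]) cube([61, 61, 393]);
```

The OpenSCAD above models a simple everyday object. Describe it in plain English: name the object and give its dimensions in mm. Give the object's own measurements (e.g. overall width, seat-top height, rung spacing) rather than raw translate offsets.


A bench: a 1011×280 mm seat slab, 52 mm thick, top at z = 445 mm, on four 61×61 mm square legs flush with the seat corners and standing on z = 0.


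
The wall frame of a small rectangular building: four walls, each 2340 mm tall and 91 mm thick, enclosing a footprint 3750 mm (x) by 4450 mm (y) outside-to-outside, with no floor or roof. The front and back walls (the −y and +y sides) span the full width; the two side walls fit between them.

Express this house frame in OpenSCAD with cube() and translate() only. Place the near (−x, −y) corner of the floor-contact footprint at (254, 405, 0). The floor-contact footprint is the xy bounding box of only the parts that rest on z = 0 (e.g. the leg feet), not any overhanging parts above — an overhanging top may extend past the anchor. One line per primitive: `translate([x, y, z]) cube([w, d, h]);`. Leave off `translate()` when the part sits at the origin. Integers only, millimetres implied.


translate([254, 405, 0]) cube([3750, 91, 2340]);
translate([254, 4764, 0]) cube([3750, 91, 2340]);
translate([254, 496, 0]) cube([91, 4268, 2340]);
translate([3913, 496, 0]) cube([91, 4268, 2340]);


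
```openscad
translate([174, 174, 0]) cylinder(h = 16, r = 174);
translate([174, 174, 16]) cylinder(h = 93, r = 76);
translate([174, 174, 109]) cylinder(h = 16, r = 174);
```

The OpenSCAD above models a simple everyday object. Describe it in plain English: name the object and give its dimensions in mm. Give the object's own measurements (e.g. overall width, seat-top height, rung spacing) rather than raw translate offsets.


A spool: two coaxial disc flanges of radius 174 mm and thickness 16 mm, joined by a core cylinder of radius 76 mm and height 93 mm. The lower flange rests on z = 0 and the three cylinders share a vertical axis.


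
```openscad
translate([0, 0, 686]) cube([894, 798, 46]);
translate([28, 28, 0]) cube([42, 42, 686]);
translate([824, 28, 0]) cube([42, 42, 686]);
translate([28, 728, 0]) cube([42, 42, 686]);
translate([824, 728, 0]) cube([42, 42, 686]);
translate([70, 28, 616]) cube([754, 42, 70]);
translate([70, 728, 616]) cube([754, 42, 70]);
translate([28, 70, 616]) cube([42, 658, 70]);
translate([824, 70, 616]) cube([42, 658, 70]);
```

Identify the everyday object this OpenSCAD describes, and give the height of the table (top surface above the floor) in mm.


A table. The table height is 732 mm.

A 894×798×46 slab sits at z = 686 on four 42 mm square posts — a table. The top surface is at 686 + 46 = 732 mm.


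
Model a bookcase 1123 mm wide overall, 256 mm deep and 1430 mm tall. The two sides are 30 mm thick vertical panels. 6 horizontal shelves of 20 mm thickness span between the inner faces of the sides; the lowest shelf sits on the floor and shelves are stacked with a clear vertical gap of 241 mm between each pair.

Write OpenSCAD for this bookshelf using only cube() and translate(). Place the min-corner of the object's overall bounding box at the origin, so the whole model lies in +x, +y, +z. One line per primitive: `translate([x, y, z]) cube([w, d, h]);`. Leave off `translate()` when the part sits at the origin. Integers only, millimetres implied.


cube([30, 256, 1430]);
translate([1093, 0, 0]) cube([30, 256, 1430]);
translate([30, 0, 0]) cube([1063, 256, 20]);
translate([30, 0, 261]) cube([1063, 256, 20]);
translate([30, 0, 522]) cube([1063, 256, 20]);
translate([30, 0, 783]) cube([1063, 256, 20]);
translate([30, 0, 1044]) cube([1063, 256, 20]);
translate([30, 0, 1305]) cube([1063, 256, 20]);


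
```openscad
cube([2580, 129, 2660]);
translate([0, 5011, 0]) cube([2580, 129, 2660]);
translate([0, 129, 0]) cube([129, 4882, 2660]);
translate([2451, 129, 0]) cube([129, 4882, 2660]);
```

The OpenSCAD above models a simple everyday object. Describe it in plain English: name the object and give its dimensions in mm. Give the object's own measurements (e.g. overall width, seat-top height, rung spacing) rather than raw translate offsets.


The wall frame of a small rectangular building: four walls, each 2660 mm tall and 129 mm thick, enclosing a footprint 2580 mm (x) by 5140 mm (y) outside-to-outside, with no floor or roof. The front and back walls (the −y and +y sides) span the full width; the two side walls fit between them.


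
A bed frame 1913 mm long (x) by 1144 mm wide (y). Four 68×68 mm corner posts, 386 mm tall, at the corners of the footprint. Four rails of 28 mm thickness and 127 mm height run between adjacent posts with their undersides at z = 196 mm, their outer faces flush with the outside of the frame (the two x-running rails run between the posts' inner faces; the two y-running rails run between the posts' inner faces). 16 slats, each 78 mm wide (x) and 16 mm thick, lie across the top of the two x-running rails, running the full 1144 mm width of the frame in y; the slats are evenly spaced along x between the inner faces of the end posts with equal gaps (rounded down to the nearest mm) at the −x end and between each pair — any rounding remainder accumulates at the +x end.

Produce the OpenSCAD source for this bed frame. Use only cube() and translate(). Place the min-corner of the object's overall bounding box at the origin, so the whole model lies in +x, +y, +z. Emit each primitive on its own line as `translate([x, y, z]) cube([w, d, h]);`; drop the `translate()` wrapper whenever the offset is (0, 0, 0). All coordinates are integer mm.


cube([68, 68, 386]);
translate([0, 1076, 0]) cube([68, 68, 386]);
translate([1845, 0, 0]) cube([68, 68, 386]);
translate([1845, 1076, 0]) cube([68, 68, 386]);
translate([68, 0, 196]) cube([1777, 28, 127]);
translate([68, 1116, 196]) cube([1777, 28, 127]);
translate([0, 68, 196]) cube([28, 1008, 127]);
translate([1885, 68, 196]) cube([28, 1008, 127]);
translate([99, 0, 323]) cube([78, 1144, 16]);
translate([208, 0, 323]) cube([78, 1144, 16]);
translate([317, 0, 323]) cube([78, 1144, 16]);
translate([426, 0, 323]) cube([78, 1144, 16]);
translate([535, 0, 323]) cube([78, 1144, 16]);
translate([644, 0, 323]) cube([78, 1144, 16]);
translate([753, 0, 323]) cube([78, 1144, 16]);
translate([862, 0, 323]) cube([78, 1144, 16]);
translate([971, 0, 323]) cube([78, 1144, 16]);
translate([1080, 0, 323]) cube([78, 1144, 16]);
translate([1189, 0, 323]) cube([78, 1144, 16]);
translate([1298, 0, 323]) cube([78, 1144, 16]);
translate([1407, 0, 323]) cube([78, 1144, 16]);
translate([1516, 0, 323]) cube([78, 1144, 16]);
translate([1625, 0, 323]) cube([78, 1144, 16]);
translate([1734, 0, 323]) cube([78, 1144, 16]);


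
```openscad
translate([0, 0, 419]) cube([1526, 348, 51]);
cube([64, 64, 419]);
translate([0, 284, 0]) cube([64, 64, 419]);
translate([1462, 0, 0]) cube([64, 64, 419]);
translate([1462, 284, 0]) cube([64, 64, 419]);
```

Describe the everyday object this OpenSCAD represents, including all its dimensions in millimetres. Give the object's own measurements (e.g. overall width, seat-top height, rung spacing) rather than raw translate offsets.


A bench: a 1526×348 mm seat slab, 51 mm thick, top at z = 470 mm, on four 64×64 mm square legs flush with the seat corners and standing on z = 0.


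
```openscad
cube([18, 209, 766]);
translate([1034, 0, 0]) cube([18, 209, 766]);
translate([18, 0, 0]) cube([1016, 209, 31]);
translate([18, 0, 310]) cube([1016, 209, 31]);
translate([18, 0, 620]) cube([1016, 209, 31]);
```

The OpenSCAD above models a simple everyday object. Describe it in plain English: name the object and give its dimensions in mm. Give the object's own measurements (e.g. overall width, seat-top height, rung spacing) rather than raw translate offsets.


An open bookshelf. Two side panels, each 18 mm thick, 209 mm deep and 766 mm tall, stand 1052 mm apart (outside-to-outside). Between them sit 3 shelves, each 31 mm thick and 209 mm deep, spanning the full gap between the sides. The bottom shelf rests on the floor (its underside at z = 0) and the clear gap between one shelf's top and the next shelf's underside is 279 mm.


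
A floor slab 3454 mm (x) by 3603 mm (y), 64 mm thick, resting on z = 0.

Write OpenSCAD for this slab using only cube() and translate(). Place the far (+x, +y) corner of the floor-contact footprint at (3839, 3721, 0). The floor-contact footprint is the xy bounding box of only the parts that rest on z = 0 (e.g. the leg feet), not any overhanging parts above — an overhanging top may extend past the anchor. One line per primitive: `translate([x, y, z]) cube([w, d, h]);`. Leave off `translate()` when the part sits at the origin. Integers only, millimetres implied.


translate([385, 118, 0]) cube([3454, 3603, 64]);


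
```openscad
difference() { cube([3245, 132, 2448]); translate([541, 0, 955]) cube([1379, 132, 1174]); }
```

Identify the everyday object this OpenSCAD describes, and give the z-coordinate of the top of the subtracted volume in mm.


A wall with a window opening. The window head height is 2129 mm.

A wall with a rectangular opening subtracted — a window. Sill at z = 955, opening 1174 mm tall, so the head is at 955 + 1174 = 2129 mm.


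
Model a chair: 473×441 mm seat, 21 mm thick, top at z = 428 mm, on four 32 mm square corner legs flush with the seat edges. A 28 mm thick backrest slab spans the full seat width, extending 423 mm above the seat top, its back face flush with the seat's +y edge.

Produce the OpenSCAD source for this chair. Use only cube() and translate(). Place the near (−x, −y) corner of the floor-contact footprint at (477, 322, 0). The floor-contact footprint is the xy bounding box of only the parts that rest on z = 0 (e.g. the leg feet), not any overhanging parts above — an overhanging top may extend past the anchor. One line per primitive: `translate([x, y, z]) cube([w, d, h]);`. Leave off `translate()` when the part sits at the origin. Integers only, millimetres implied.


// leg_h = 428 - 21 = 407
translate([477, 322, 407]) cube([473, 441, 21]);
translate([477, 322, 0]) cube([32, 32, 407]);
translate([918, 322, 0]) cube([32, 32, 407]);
translate([477, 731, 0]) cube([32, 32, 407]);
translate([918, 731, 0]) cube([32, 32, 407]);
translate([477, 735, 428]) cube([473, 28, 423]);


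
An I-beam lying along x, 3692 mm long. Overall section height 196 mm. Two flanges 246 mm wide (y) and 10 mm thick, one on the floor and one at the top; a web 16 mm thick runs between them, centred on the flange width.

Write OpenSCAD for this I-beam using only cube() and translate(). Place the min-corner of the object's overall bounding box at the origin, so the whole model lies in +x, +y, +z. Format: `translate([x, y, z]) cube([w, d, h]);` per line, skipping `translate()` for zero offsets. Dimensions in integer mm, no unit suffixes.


cube([3692, 246, 10]);
translate([0, 115, 10]) cube([3692, 16, 176]);
translate([0, 0, 186]) cube([3692, 246, 10]);


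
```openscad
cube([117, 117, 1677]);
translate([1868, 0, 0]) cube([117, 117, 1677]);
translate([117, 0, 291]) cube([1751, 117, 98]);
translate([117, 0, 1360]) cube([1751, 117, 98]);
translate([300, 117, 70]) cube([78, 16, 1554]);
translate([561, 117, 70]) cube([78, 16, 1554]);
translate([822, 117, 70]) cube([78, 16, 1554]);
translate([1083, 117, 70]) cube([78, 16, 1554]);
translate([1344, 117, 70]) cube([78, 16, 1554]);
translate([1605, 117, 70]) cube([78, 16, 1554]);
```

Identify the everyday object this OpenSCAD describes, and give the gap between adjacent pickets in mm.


A fence section. The picket gap is 183 mm.

Two posts, two rails, 6 pickets — a fence section. Span 1751 mm holds 6 pickets of 78 mm with 7 equal gaps: ⌊(1751 − 6·78) / 7⌋ = 183 mm.


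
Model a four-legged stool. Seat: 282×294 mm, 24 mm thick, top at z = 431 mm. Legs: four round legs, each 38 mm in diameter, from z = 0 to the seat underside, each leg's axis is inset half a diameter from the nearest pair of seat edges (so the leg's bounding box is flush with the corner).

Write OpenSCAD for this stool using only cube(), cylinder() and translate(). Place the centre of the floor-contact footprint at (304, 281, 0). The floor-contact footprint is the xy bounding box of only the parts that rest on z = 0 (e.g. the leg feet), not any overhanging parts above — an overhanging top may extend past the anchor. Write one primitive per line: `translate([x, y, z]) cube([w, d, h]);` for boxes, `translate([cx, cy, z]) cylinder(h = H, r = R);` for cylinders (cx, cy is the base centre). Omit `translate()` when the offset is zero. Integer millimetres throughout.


// leg_h = 431 - 24 = 407
translate([163, 134, 407]) cube([282, 294, 24]);
translate([182, 153, 0]) cylinder(h = 407, r = 19);
translate([426, 153, 0]) cylinder(h = 407, r = 19);
translate([182, 409, 0]) cylinder(h = 407, r = 19);
translate([426, 409, 0]) cylinder(h = 407, r = 19);


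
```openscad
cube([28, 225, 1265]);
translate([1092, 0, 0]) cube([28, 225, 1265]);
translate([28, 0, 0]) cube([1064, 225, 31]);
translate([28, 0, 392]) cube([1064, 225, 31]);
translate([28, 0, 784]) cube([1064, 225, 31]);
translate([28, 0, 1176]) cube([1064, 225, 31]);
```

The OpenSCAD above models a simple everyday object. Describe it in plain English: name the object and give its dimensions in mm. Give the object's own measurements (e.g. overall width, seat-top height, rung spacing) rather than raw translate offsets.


An open bookshelf. Two side panels, each 28 mm thick, 225 mm deep and 1265 mm tall, stand 1120 mm apart (outside-to-outside). Between them sit 4 shelves, each 31 mm thick and 225 mm deep, spanning the full gap between the sides. The bottom shelf rests on the floor (its underside at z = 0) and the clear gap between one shelf's top and the next shelf's underside is 361 mm.


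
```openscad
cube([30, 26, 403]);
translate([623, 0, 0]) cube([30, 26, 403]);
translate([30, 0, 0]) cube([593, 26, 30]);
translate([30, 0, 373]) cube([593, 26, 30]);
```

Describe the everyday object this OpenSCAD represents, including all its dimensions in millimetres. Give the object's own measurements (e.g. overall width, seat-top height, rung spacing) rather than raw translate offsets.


A rectangular picture frame lying in the x–z plane (depth along y). The opening is 593 mm wide (x) by 343 mm tall (z), surrounded by a border 30 mm wide on all four sides. The frame is 26 mm deep and is made of two full-height vertical stiles with two horizontal rails fitted between them.


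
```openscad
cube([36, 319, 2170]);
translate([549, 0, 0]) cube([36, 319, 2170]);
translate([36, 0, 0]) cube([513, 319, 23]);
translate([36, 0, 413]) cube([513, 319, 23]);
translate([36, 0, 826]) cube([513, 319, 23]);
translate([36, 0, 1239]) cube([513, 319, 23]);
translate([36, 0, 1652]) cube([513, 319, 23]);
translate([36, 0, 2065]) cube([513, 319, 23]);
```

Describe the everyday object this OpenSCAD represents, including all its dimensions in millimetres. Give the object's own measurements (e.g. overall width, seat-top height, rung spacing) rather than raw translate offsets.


An open bookshelf. Two side panels, each 36 mm thick, 319 mm deep and 2170 mm tall, stand 585 mm apart (outside-to-outside). Between them sit 6 shelves, each 23 mm thick and 319 mm deep, spanning the full gap between the sides. The bottom shelf rests on the floor (its underside at z = 0) and the clear gap between one shelf's top and the next shelf's underside is 390 mm.


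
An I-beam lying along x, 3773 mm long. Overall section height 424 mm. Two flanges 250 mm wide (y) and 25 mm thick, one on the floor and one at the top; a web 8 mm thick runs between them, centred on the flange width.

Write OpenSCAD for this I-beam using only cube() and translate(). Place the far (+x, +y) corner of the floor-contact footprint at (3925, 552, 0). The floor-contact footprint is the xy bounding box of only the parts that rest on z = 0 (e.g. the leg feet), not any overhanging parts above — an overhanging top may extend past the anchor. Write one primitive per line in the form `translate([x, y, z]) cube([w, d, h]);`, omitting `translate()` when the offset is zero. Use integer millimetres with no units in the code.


translate([152, 302, 0]) cube([3773, 250, 25]);
translate([152, 423, 25]) cube([3773, 8, 374]);
translate([152, 302, 399]) cube([3773, 250, 25]);


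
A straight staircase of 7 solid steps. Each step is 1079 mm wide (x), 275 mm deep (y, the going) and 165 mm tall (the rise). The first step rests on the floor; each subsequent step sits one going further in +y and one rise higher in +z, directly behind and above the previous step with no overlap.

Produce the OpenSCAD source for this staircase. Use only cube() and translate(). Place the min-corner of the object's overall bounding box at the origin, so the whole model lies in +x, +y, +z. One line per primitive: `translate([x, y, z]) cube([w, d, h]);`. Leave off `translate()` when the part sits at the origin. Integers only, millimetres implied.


cube([1079, 275, 165]);
translate([0, 275, 165]) cube([1079, 275, 165]);
translate([0, 550, 330]) cube([1079, 275, 165]);
translate([0, 825, 495]) cube([1079, 275, 165]);
translate([0, 1100, 660]) cube([1079, 275, 165]);
translate([0, 1375, 825]) cube([1079, 275, 165]);
translate([0, 1650, 990]) cube([1079, 275, 165]);
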